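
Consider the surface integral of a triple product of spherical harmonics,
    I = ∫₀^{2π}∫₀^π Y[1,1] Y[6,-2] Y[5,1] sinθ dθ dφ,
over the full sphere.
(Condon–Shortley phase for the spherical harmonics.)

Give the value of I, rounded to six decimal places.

0.216205

m-sum 0 ✓  L=12 even ✓  5≤5≤7 ✓
Π(2lᵢ+1) = 3×13×11 = 429
triangle coeff Δ(1,6,5) = 1/858
Σ_t [1,1]: t=1:−1/14400 = -1/14400
(3j)²=6/143 [(1 6 5; 0 0 0)], sign=+1
Σ_t [0,0]: t=0:+1/34560 = 1/34560
(3j)²=14/429 [(1 6 5; 1 -2 1)], sign=+1
⇒ 4πI² = 84/143
I = (+1)√(84/143/(4π)) = 0.21620548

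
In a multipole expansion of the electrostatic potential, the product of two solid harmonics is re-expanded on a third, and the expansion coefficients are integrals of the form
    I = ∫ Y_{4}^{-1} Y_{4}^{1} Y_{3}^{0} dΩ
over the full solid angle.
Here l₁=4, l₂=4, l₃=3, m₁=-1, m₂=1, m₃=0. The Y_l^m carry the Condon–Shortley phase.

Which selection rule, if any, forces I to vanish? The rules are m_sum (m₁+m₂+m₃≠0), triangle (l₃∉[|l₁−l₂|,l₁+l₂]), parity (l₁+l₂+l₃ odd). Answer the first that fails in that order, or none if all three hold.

Σmᵢ = 0  ✓
l₃∈[|l₁−l₂|,l₁+l₂]=[0,8], have l₃=3  ✓
Σlᵢ = 11 ⇒ odd  ✗

parity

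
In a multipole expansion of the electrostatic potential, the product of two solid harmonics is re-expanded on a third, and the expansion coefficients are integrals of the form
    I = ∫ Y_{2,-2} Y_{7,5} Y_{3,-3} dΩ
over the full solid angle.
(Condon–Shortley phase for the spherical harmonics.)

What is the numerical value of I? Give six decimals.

l₃=3 ∉ [5,9] — triangle fails ⇒ I = 0

0.000000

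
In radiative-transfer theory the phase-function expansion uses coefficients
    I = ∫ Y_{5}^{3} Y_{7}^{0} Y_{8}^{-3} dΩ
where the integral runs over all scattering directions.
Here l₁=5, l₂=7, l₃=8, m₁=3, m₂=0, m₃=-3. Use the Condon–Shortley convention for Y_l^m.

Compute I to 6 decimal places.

Checks pass: Σm=0; 20 even; l₃=8∈[2,12].
(2·5+1)(2·7+1)(2·8+1) = 2805
Δ: 4! 6! 10! / 21! → 1/814773960
sum: t=0:+1/87091200 t=1:−1/4976640 t=2:+1/2073600 t=3:−1/4976640 t=4:+1/87091200 = 1/9676800
3j²(5 7 8; 0 0 0) = Δ·Π!·Σ² = 360/46189  (sign +1)
sum: t=0:+1/34836480 t=1:−1/12441600 t=2:+1/41472000 = -1/36288000
3j²(5 7 8; 3 0 -3) = Δ·Π!·Σ² = 192/20995  (sign +1)
combine: 4πI² = 2805·360/46189·192/20995 = 207360/1037153
take √, sign +1: I = 0.12613516

0.126135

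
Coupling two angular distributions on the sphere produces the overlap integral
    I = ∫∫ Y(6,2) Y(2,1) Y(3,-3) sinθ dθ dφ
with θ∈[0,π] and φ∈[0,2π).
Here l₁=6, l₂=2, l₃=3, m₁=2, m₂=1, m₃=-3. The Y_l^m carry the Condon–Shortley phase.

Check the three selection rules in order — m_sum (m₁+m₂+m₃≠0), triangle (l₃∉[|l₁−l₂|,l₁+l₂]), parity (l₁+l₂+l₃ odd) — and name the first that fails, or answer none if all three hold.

m₁+m₂+m₃ = 2 + 1 − 3 = 0  ✓
triangle: |6−2|=4 ≤ l₃=3 ≤ 6+2=8  ✗
parity: l₁+l₂+l₃ = 11 is odd

triangle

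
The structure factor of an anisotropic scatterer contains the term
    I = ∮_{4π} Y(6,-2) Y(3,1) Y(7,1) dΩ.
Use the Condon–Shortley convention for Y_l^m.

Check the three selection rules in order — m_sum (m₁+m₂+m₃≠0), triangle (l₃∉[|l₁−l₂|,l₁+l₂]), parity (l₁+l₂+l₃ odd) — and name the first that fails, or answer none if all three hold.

none

azimuthal sum: -2 + 1 + 1 = 0  ✓
3 ≤ 7 ≤ 9 (triangle on l)  ✓
L = 6 + 3 + 7 = 16 (even)  ✓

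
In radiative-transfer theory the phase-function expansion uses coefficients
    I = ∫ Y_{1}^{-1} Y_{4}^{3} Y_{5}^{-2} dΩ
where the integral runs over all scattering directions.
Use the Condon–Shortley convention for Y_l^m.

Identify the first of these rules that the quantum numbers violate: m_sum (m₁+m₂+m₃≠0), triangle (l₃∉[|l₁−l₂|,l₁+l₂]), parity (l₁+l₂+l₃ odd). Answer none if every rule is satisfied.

Σmᵢ = 0  ✓
l₃∈[|l₁−l₂|,l₁+l₂]=[3,5], have l₃=5  ✓
Σlᵢ = 10 ⇒ even  ✓

none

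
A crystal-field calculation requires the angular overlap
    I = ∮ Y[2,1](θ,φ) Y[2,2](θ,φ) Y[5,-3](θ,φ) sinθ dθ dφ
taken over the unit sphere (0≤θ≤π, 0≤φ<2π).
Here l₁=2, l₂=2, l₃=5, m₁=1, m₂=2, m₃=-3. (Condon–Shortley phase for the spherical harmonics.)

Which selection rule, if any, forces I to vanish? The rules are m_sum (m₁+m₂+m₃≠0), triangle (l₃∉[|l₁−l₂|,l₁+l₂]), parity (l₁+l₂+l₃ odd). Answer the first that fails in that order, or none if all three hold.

azimuthal sum: 1 + 2 − 3 = 0  ✓
0 ≤ 5 ≤ 4 (triangle on l)  ✗
L = 2 + 2 + 5 = 9 (odd)

triangle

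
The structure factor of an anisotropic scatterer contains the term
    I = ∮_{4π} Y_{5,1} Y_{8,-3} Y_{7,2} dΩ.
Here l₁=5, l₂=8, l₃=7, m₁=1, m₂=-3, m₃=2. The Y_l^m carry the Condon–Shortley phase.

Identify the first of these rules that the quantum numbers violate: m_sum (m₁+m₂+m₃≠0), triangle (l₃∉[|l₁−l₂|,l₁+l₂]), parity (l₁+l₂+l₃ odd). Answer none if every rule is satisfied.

azimuthal sum: 1 − 3 + 2 = 0  ✓
3 ≤ 7 ≤ 13 (triangle on l)  ✓
L = 5 + 8 + 7 = 20 (even)  ✓

none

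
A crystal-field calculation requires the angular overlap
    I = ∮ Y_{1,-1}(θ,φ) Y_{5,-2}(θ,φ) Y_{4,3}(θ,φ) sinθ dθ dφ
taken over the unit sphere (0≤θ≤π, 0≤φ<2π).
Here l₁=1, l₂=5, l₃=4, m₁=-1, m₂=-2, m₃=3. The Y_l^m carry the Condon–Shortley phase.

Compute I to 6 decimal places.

0.085055

Rules hold: Σm=0, L=10 even, 4≤4≤6.
N = 3·11·9 = 297
Δ = 2!·0!·8!/11! = 1/495
Racah Σ t=1..1: t=1:−1/576 = -1/576
⇒ 3j(1 5 4; 0 0 0)² = 5/99, sgn -1
Racah Σ t=2..2: t=2:+1/10080 = 1/10080
⇒ 3j(1 5 4; -1 -2 3)² = 1/165, sgn -1
4πI² = N·(3j₀)²·(3jₘ)² = 1/11
I = +1·√(0.0909091/4π) = 0.08505478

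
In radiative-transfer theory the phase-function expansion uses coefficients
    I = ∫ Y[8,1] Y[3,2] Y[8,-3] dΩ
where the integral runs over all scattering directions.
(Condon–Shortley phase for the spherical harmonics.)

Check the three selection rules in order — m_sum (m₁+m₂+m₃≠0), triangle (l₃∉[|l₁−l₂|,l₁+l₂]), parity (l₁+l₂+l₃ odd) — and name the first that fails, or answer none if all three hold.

parity

m₁+m₂+m₃ = 1 + 2 − 3 = 0  ✓
triangle: |8−3|=5 ≤ l₃=8 ≤ 8+3=11  ✓
parity: l₁+l₂+l₃ = 19 is odd  ✗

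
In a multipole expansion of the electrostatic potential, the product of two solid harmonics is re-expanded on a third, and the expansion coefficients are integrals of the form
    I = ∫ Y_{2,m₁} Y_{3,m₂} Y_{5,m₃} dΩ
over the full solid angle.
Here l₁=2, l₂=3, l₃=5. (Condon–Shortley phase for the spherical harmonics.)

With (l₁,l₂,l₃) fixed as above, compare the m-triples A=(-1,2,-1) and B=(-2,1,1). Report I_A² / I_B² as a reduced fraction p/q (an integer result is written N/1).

Same 2,3,5: normalisation and zero-m 3j drop out of the ratio.
A: Δ: 0! 4! 6! / 11! → 1/2310; sum: t=0:+1/720 = 1/720; 3j²(2 3 5; -1 2 -1) = Δ·Π!·Σ² = 4/385  (sign +1)
B: Δ: 0! 4! 6! / 11! → 1/2310; sum: t=0:+1/1152 = 1/1152; 3j²(2 3 5; -2 1 1) = Δ·Π!·Σ² = 1/154  (sign +1)
I_A²/I_B² = (4/385)/(1/154) = 8/5

8/5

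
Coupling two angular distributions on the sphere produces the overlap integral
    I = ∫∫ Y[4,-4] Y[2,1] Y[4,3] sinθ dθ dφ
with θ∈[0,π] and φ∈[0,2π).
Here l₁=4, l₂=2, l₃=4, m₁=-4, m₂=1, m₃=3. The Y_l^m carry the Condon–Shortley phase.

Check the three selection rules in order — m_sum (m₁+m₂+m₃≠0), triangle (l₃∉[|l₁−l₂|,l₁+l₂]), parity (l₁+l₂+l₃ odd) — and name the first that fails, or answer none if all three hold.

Σmᵢ = 0  ✓
l₃∈[|l₁−l₂|,l₁+l₂]=[2,6], have l₃=4  ✓
Σlᵢ = 10 ⇒ even  ✓

none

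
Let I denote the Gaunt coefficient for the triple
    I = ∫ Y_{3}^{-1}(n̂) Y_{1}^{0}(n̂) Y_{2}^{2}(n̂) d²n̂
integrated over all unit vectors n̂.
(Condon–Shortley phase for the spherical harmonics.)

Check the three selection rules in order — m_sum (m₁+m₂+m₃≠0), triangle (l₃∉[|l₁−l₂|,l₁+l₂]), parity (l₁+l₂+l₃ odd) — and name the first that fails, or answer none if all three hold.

m_sum

Σmᵢ = 1  ✗
l₃∈[|l₁−l₂|,l₁+l₂]=[2,4], have l₃=2
Σlᵢ = 6 ⇒ even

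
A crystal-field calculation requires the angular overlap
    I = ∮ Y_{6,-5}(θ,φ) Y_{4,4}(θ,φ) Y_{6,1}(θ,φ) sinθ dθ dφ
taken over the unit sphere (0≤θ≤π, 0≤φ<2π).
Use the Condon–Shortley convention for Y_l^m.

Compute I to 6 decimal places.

Checks pass: Σm=0; 16 even; l₃=6∈[2,10].
(2·6+1)(2·4+1)(2·6+1) = 1521
Δ: 4! 8! 4! / 17! → 1/15315300
sum: t=0:+1/829440 t=1:−1/25920 t=2:+1/9216 t=3:−1/25920 t=4:+1/829440 = 7/207360
3j²(6 4 6; 0 0 0) = Δ·Π!·Σ² = 28/2431  (sign +1)
sum: t=4:+1/2903040 = 1/2903040
3j²(6 4 6; -5 4 1) = Δ·Π!·Σ² = 5/663  (sign -1)
combine: 4πI² = 1521·28/2431·5/663 = 420/3179
take √, sign -1: I = -0.10253555

-0.102536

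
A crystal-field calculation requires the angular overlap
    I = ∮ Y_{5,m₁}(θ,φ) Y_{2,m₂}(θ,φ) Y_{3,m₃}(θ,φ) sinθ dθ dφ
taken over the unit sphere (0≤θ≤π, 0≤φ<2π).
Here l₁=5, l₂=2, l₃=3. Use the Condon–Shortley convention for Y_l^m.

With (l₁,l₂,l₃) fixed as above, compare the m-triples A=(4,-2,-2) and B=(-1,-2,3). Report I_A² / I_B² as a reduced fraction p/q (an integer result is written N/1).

126/1

l's match ⇒ only the (l;m) 3-j factors differ between A and B.
A: triangle coeff Δ(5,2,3) = 1/2310; Σ_t [0,0]: t=0:+1/2880 = 1/2880; (3j)²=3/55 [(5 2 3; 4 -2 -2)], sign=-1
B: triangle coeff Δ(5,2,3) = 1/2310; Σ_t [0,0]: t=0:+1/17280 = 1/17280; (3j)²=1/2310 [(5 2 3; -1 -2 3)], sign=+1
I_A²/I_B² = (3/55)/(1/2310) = 126/1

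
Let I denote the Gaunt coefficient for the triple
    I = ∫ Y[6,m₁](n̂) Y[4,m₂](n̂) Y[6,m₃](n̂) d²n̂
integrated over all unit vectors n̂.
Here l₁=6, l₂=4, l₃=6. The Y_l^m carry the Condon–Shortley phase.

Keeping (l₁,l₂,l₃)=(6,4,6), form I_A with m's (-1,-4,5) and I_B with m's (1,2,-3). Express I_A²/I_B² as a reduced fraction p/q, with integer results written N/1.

385/48

l's match ⇒ only the (l;m) 3-j factors differ between A and B.
A: triangle coeff Δ(6,4,6) = 1/15315300; Σ_t [0,0]: t=0:+1/2903040 = 1/2903040; (3j)²=5/663 [(6 4 6; -1 -4 5)], sign=-1
B: triangle coeff Δ(6,4,6) = 1/15315300; Σ_t [2,4]: t=2:+1/69120 t=3:−1/51840 t=4:+1/483840 = -1/362880; (3j)²=16/17017 [(6 4 6; 1 2 -3)], sign=+1
I_A²/I_B² = (5/663)/(16/17017) = 385/48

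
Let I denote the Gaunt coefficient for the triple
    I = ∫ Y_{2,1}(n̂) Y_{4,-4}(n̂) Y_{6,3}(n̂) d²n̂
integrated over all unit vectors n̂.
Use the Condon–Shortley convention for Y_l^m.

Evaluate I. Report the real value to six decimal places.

Checks pass: Σm=0; 12 even; l₃=6∈[2,6].
(2·2+1)(2·4+1)(2·6+1) = 585
Δ: 0! 4! 8! / 13! → 1/6435
sum: t=0:+1/2304 = 1/2304
3j²(2 4 6; 0 0 0) = Δ·Π!·Σ² = 5/143  (sign +1)
sum: t=0:+1/241920 = 1/241920
3j²(2 4 6; 1 -4 3) = Δ·Π!·Σ² = 1/715  (sign -1)
combine: 4πI² = 585·5/143·1/715 = 45/1573
take √, sign -1: I = -0.04771303

-0.047713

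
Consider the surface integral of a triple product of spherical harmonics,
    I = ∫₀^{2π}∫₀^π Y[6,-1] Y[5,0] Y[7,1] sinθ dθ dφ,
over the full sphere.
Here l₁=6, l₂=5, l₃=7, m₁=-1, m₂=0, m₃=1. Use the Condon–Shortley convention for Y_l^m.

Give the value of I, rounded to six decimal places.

Rules hold: Σm=0, L=18 even, 1≤7≤11.
N = 13·11·15 = 2145
Δ = 4!·8!·6!/19! = 1/174594420
Racah Σ t=0..4: t=0:+1/4147200 t=1:−1/207360 t=2:+1/82944 t=3:−1/207360 t=4:+1/4147200 = 1/345600
⇒ 3j(6 5 7; 0 0 0)² = 420/46189, sgn -1
Racah Σ t=0..4: t=0:+1/14515200 t=1:−1/414720 t=2:+1/103680 t=3:−1/165888 t=4:+1/2073600 = 17/9676800
⇒ 3j(6 5 7; -1 0 1)² = 85/19019, sgn +1
4πI² = N·(3j₀)²·(3jₘ)² = 4500/51623
I = -1·√(0.0871704/4π) = -0.08328748

-0.083287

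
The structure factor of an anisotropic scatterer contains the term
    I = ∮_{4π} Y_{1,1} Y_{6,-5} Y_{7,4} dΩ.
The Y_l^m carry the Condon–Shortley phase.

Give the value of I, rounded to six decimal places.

Checks pass: Σm=0; 14 even; l₃=7∈[5,7].
(2·1+1)(2·6+1)(2·7+1) = 585
Δ: 0! 2! 12! / 15! → 1/1365
sum: t=0:+1/518400 = 1/518400
3j²(1 6 7; 0 0 0) = Δ·Π!·Σ² = 7/195  (sign -1)
sum: t=0:+1/79833600 = 1/79833600
3j²(1 6 7; 1 -5 4) = Δ·Π!·Σ² = 1/455  (sign -1)
combine: 4πI² = 585·7/195·1/455 = 3/65
take √, sign +1: I = 0.06060368

0.060604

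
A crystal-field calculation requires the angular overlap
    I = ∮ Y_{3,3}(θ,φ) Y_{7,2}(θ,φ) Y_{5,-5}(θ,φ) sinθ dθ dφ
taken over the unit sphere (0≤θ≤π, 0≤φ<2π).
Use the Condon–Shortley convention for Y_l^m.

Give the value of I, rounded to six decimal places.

l₁+l₂+l₃=15 is odd: 3j(l;000)=0 ⇒ I=0

0.000000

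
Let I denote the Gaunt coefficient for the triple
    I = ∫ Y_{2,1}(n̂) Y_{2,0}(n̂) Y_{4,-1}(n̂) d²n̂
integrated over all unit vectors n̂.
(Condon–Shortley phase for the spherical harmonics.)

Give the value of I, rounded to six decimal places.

-0.220728

m-sum 0 ✓  L=8 even ✓  0≤4≤4 ✓
Π(2lᵢ+1) = 5×5×9 = 225
triangle coeff Δ(2,2,4) = 1/630
Σ_t [0,0]: t=0:+1/16 = 1/16
(3j)²=2/35 [(2 2 4; 0 0 0)], sign=+1
Σ_t [0,0]: t=0:+1/24 = 1/24
(3j)²=1/21 [(2 2 4; 1 0 -1)], sign=-1
⇒ 4πI² = 30/49
I = (-1)√(30/49/(4π)) = -0.22072812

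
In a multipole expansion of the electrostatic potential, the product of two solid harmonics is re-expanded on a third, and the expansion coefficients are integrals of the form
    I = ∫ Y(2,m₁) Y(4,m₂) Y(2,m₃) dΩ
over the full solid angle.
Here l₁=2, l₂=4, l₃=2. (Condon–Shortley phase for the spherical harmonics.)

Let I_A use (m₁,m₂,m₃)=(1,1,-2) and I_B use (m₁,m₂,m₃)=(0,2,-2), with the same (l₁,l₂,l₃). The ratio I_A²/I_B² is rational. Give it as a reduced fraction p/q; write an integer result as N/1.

Same 2,4,2: normalisation and zero-m 3j drop out of the ratio.
A: Δ: 4! 0! 4! / 9! → 1/630; sum: t=1:−1/144 = -1/144; 3j²(2 4 2; 1 1 -2) = Δ·Π!·Σ² = 1/126  (sign -1)
B: Δ: 4! 0! 4! / 9! → 1/630; sum: t=2:+1/96 = 1/96; 3j²(2 4 2; 0 2 -2) = Δ·Π!·Σ² = 1/42  (sign +1)
I_A²/I_B² = (1/126)/(1/42) = 1/3

1/3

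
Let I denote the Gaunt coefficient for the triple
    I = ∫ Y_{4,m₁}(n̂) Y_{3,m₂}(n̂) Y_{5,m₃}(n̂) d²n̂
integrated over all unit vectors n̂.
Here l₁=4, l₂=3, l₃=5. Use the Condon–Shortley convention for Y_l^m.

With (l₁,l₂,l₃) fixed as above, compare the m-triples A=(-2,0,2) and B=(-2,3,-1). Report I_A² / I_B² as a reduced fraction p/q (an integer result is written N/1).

Shared (l₁,l₂,l₃)=(4,3,5): N and (l;000)² cancel in I_A²/I_B².
A: Δ = 2!·6!·4!/13! = 1/180180; Racah Σ t=0..2: t=0:+1/8640 t=1:−1/480 t=2:+1/576 = -1/4320; ⇒ 3j(4 3 5; -2 0 2)² = 1/2145, sgn +1
B: Δ = 2!·6!·4!/13! = 1/180180; Racah Σ t=2..2: t=2:+1/2304 = 1/2304; ⇒ 3j(4 3 5; -2 3 -1)² = 75/4004, sgn +1
I_A²/I_B² = (1/2145)/(75/4004) = 28/1125

28/1125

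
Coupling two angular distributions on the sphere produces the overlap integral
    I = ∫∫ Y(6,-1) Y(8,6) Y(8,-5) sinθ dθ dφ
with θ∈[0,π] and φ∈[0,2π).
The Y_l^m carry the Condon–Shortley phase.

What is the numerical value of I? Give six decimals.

m-sum 0 ✓  L=22 even ✓  2≤8≤14 ✓
Π(2lᵢ+1) = 13×17×17 = 3757
triangle coeff Δ(6,8,8) = 1/13742520792
Σ_t [0,6]: t=0:+1/41803776000 t=1:−1/435456000 t=2:+1/39813120 t=3:−1/18662400 t=4:+1/39813120 t=5:−1/435456000 t=6:+1/41803776000 = -11/1393459200
(3j)²=600/96577 [(6 8 8; 0 0 0)], sign=-1
Σ_t [4,6]: t=4:+1/6270566400 t=5:−1/2090188800 t=6:+1/6967296000 = -11/62705664000
(3j)²=1573/178296 [(6 8 8; -1 6 -5)], sign=+1
⇒ 4πI² = 39325/190969
I = (-1)√(39325/190969/(4π)) = -0.12801121

-0.128011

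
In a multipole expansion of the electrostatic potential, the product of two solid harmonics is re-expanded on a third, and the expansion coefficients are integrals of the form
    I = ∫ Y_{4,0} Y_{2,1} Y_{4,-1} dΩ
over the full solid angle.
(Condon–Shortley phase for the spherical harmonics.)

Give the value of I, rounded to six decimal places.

m-sum 0 ✓  L=10 even ✓  2≤4≤6 ✓
Π(2lᵢ+1) = 9×5×9 = 405
triangle coeff Δ(4,2,4) = 1/13860
Σ_t [0,2]: t=0:+1/192 t=1:−1/36 t=2:+1/192 = -5/288
(3j)²=20/693 [(4 2 4; 0 0 0)], sign=-1
Σ_t [1,2]: t=1:−1/72 t=2:+1/96 = -1/288
(3j)²=1/462 [(4 2 4; 0 1 -1)], sign=+1
⇒ 4πI² = 150/5929
I = (-1)√(150/5929/(4π)) = -0.04486937

-0.044869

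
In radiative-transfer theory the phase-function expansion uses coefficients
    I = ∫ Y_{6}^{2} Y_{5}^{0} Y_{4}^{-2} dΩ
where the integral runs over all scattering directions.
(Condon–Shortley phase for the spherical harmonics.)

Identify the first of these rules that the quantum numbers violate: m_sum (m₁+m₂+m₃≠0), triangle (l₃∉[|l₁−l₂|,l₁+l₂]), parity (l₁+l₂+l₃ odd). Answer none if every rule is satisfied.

parity

Σmᵢ = 0  ✓
l₃∈[|l₁−l₂|,l₁+l₂]=[1,11], have l₃=4  ✓
Σlᵢ = 15 ⇒ odd  ✗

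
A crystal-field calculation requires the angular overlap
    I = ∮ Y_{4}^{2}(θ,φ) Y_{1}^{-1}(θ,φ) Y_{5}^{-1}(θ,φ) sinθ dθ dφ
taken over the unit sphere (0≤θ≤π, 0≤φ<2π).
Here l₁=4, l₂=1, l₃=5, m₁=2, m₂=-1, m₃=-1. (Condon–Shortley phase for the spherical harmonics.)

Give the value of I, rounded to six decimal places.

Rules hold: Σm=0, L=10 even, 3≤5≤5.
N = 9·3·11 = 297
Δ = 0!·8!·2!/11! = 1/495
Racah Σ t=0..0: t=0:+1/576 = 1/576
⇒ 3j(4 1 5; 0 0 0)² = 5/99, sgn -1
Racah Σ t=0..0: t=0:+1/2880 = 1/2880
⇒ 3j(4 1 5; 2 -1 -1)² = 2/165, sgn +1
4πI² = N·(3j₀)²·(3jₘ)² = 2/11
I = -1·√(0.181818/4π) = -0.12028562

-0.120286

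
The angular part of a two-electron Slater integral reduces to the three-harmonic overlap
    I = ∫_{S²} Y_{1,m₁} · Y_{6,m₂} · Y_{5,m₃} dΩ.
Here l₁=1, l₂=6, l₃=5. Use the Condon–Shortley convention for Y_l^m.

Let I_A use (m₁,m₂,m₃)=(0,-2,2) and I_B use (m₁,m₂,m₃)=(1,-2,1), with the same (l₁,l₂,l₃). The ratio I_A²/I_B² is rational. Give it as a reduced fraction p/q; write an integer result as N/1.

8/7

Same 1,6,5: normalisation and zero-m 3j drop out of the ratio.
A: Δ: 2! 0! 10! / 13! → 1/858; sum: t=1:−1/30240 = -1/30240; 3j²(1 6 5; 0 -2 2) = Δ·Π!·Σ² = 16/429  (sign +1)
B: Δ: 2! 0! 10! / 13! → 1/858; sum: t=0:+1/34560 = 1/34560; 3j²(1 6 5; 1 -2 1) = Δ·Π!·Σ² = 14/429  (sign +1)
I_A²/I_B² = (16/429)/(14/429) = 8/7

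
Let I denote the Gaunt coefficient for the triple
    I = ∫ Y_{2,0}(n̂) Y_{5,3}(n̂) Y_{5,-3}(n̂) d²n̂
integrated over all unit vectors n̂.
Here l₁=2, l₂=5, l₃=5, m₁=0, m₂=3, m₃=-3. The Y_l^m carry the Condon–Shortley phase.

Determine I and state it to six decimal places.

-0.016174

m-sum 0 ✓  L=12 even ✓  3≤5≤7 ✓
Π(2lᵢ+1) = 5×11×11 = 605
triangle coeff Δ(2,5,5) = 1/38610
Σ_t [0,2]: t=0:+1/2880 t=1:−1/576 t=2:+1/2880 = -1/960
(3j)²=10/429 [(2 5 5; 0 0 0)], sign=+1
Σ_t [0,2]: t=0:+1/161280 t=1:−1/5040 t=2:+1/5760 = -1/53760
(3j)²=1/4290 [(2 5 5; 0 3 -3)], sign=-1
⇒ 4πI² = 5/1521
I = (-1)√(5/1521/(4π)) = -0.01617393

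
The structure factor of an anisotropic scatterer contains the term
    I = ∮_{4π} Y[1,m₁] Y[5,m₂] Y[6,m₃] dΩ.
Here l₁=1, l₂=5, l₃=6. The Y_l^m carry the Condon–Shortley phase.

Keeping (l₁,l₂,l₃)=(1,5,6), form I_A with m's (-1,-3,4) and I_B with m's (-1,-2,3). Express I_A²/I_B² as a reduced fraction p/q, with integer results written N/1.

Shared (l₁,l₂,l₃)=(1,5,6): N and (l;000)² cancel in I_A²/I_B².
A: Δ = 0!·2!·10!/13! = 1/858; Racah Σ t=0..0: t=0:+1/161280 = 1/161280; ⇒ 3j(1 5 6; -1 -3 4)² = 15/286, sgn +1
B: Δ = 0!·2!·10!/13! = 1/858; Racah Σ t=0..0: t=0:+1/60480 = 1/60480; ⇒ 3j(1 5 6; -1 -2 3)² = 6/143, sgn -1
I_A²/I_B² = (15/286)/(6/143) = 5/4

5/4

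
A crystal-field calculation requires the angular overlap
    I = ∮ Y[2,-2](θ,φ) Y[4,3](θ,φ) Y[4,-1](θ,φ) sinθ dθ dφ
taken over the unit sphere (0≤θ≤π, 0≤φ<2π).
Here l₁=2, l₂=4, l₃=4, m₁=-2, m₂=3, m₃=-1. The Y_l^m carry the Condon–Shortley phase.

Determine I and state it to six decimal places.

Checks pass: Σm=0; 10 even; l₃=4∈[2,6].
(2·2+1)(2·4+1)(2·4+1) = 405
Δ: 2! 2! 6! / 11! → 1/13860
sum: t=0:+1/192 t=1:−1/36 t=2:+1/192 = -5/288
3j²(2 4 4; 0 0 0) = Δ·Π!·Σ² = 20/693  (sign -1)
sum: t=2:+1/480 = 1/480
3j²(2 4 4; -2 3 -1) = Δ·Π!·Σ² = 3/110  (sign -1)
combine: 4πI² = 405·20/693·3/110 = 270/847
take √, sign +1: I = 0.15927046

0.159270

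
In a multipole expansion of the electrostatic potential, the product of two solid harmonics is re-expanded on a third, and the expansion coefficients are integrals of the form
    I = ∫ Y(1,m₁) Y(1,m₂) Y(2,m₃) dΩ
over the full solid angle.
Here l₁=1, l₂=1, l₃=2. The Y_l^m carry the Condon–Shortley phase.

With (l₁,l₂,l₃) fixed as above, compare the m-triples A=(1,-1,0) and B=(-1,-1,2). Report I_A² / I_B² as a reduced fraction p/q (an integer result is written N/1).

Shared (l₁,l₂,l₃)=(1,1,2): N and (l;000)² cancel in I_A²/I_B².
A: Δ = 0!·2!·2!/5! = 1/30; Racah Σ t=0..0: t=0:+1/4 = 1/4; ⇒ 3j(1 1 2; 1 -1 0)² = 1/30, sgn +1
B: Δ = 0!·2!·2!/5! = 1/30; Racah Σ t=0..0: t=0:+1/4 = 1/4; ⇒ 3j(1 1 2; -1 -1 2)² = 1/5, sgn +1
I_A²/I_B² = (1/30)/(1/5) = 1/6

1/6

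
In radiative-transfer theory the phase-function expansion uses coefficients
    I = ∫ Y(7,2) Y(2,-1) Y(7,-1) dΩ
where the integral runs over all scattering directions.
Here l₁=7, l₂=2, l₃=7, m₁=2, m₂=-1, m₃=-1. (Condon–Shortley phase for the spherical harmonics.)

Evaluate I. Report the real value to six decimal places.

0.077064

Checks pass: Σm=0; 16 even; l₃=7∈[5,9].
(2·7+1)(2·2+1)(2·7+1) = 1125
Δ: 2! 12! 2! / 17! → 1/185640
sum: t=0:+1/2419200 t=1:−1/518400 t=2:+1/2419200 = -1/907200
3j²(7 2 7; 0 0 0) = Δ·Π!·Σ² = 56/3315  (sign +1)
sum: t=0:+1/1209600 t=1:−1/1935360 = 1/3225600
3j²(7 2 7; 2 -1 -1) = Δ·Π!·Σ² = 243/61880  (sign +1)
combine: 4πI² = 1125·56/3315·243/61880 = 3645/48841
take √, sign +1: I = 0.07706400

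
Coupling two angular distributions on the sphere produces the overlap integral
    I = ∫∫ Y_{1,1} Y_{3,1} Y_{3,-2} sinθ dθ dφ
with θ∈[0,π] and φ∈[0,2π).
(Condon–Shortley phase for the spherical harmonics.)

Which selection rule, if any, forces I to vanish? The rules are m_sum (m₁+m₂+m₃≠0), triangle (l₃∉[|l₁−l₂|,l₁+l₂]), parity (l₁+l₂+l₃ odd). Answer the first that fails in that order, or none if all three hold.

Σmᵢ = 0  ✓
l₃∈[|l₁−l₂|,l₁+l₂]=[2,4], have l₃=3  ✓
Σlᵢ = 7 ⇒ odd  ✗

parity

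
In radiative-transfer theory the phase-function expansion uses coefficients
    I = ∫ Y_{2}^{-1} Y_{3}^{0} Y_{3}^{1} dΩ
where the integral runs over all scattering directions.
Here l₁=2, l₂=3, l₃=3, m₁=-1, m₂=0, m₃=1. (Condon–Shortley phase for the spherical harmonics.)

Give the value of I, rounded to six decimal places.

-0.059471

Rules hold: Σm=0, L=8 even, 1≤3≤5.
N = 5·7·7 = 245
Δ = 2!·2!·4!/9! = 1/3780
Racah Σ t=0..2: t=0:+1/24 t=1:−1/4 t=2:+1/24 = -1/6
⇒ 3j(2 3 3; 0 0 0)² = 4/105, sgn +1
Racah Σ t=1..2: t=1:−1/8 t=2:+1/12 = -1/24
⇒ 3j(2 3 3; -1 0 1)² = 1/210, sgn -1
4πI² = N·(3j₀)²·(3jₘ)² = 2/45
I = -1·√(0.0444444/4π) = -0.05947080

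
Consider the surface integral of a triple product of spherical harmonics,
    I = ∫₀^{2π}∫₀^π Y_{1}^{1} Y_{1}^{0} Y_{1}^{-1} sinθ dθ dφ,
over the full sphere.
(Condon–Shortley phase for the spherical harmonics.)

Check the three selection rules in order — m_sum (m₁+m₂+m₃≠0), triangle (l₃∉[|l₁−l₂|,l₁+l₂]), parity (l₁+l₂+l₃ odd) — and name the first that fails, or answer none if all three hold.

azimuthal sum: 1 + 0 − 1 = 0  ✓
0 ≤ 1 ≤ 2 (triangle on l)  ✓
L = 1 + 1 + 1 = 3 (odd)  ✗

parity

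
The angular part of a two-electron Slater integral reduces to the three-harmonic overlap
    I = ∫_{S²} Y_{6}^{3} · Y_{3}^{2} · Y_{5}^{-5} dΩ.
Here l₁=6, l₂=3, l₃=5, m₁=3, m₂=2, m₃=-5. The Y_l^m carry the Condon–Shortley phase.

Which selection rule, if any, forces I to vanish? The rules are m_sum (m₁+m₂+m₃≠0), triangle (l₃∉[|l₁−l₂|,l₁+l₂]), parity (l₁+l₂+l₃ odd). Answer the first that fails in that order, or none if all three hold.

none

Σmᵢ = 0  ✓
l₃∈[|l₁−l₂|,l₁+l₂]=[3,9], have l₃=5  ✓
Σlᵢ = 14 ⇒ even  ✓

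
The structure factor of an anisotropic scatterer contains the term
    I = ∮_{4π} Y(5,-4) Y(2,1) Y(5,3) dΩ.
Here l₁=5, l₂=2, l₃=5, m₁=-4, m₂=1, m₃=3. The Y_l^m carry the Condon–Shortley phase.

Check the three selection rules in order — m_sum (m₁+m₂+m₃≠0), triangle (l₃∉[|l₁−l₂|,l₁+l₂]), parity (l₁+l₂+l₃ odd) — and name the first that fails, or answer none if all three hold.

none

m₁+m₂+m₃ = -4 + 1 + 3 = 0  ✓
triangle: |5−2|=3 ≤ l₃=5 ≤ 5+2=7  ✓
parity: l₁+l₂+l₃ = 12 is even  ✓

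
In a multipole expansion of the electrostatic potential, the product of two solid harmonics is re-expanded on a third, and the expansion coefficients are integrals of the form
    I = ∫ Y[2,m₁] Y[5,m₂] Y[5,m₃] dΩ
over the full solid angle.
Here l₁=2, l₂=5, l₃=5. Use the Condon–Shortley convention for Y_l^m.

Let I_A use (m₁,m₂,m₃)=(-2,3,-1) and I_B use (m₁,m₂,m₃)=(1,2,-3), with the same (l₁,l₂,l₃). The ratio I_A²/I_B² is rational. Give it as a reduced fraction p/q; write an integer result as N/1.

28/25

l's match ⇒ only the (l;m) 3-j factors differ between A and B.
A: triangle coeff Δ(2,5,5) = 1/38610; Σ_t [2,2]: t=2:+1/5760 = 1/5760; (3j)²=56/2145 [(2 5 5; -2 3 -1)], sign=+1
B: triangle coeff Δ(2,5,5) = 1/38610; Σ_t [0,1]: t=0:+1/10080 t=1:−1/2880 = -1/4032; (3j)²=10/429 [(2 5 5; 1 2 -3)], sign=-1
I_A²/I_B² = (56/2145)/(10/429) = 28/25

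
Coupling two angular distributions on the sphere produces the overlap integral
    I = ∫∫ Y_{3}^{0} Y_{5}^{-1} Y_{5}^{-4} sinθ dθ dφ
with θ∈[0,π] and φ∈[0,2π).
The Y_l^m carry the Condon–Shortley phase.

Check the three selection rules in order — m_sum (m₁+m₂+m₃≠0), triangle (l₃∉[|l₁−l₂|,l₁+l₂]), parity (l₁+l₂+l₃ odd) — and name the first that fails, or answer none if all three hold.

Σmᵢ = -5  ✗
l₃∈[|l₁−l₂|,l₁+l₂]=[2,8], have l₃=5
Σlᵢ = 13 ⇒ odd

m_sum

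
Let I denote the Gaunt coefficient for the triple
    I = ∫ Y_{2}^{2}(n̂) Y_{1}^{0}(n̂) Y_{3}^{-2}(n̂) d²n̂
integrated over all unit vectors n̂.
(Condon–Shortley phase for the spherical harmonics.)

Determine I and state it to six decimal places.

m-sum 0 ✓  L=6 even ✓  1≤3≤3 ✓
Π(2lᵢ+1) = 5×3×7 = 105
triangle coeff Δ(2,1,3) = 1/105
Σ_t [0,0]: t=0:+1/4 = 1/4
(3j)²=3/35 [(2 1 3; 0 0 0)], sign=-1
Σ_t [0,0]: t=0:+1/24 = 1/24
(3j)²=1/21 [(2 1 3; 2 0 -2)], sign=-1
⇒ 4πI² = 3/7
I = (+1)√(3/7/(4π)) = 0.18467439

0.184674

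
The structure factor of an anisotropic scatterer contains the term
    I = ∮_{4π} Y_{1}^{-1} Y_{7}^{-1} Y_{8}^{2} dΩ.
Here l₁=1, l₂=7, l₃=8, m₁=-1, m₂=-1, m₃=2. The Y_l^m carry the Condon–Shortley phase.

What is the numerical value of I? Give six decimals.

0.205254

Rules hold: Σm=0, L=16 even, 6≤8≤8.
N = 3·15·17 = 765
Δ = 0!·2!·14!/17! = 1/2040
Racah Σ t=0..0: t=0:+1/25401600 = 1/25401600
⇒ 3j(1 7 8; 0 0 0)² = 8/255, sgn +1
Racah Σ t=0..0: t=0:+1/58060800 = 1/58060800
⇒ 3j(1 7 8; -1 -1 2)² = 3/136, sgn +1
4πI² = N·(3j₀)²·(3jₘ)² = 9/17
I = +1·√(0.529412/4π) = 0.20525411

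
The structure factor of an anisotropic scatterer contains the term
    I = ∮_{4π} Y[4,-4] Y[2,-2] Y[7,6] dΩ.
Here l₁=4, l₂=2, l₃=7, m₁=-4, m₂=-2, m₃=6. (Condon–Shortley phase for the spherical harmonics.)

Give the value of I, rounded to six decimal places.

|4−2|≤7≤4+2 violated ⇒ I = 0

0.000000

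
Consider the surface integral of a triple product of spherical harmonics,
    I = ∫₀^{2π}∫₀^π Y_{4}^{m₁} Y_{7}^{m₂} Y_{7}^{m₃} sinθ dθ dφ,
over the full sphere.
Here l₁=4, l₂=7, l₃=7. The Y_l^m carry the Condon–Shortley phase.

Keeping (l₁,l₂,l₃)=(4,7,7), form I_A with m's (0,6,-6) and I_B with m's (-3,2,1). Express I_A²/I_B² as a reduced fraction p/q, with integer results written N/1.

61347/13720

Same 4,7,7: normalisation and zero-m 3j drop out of the ratio.
A: Δ: 4! 4! 10! / 19! → 1/58198140; sum: t=3:−1/130636800 t=4:+1/209018880 = -1/348364800; 3j²(4 7 7; 0 6 -6) = Δ·Π!·Σ² = 143/45220  (sign +1)
B: Δ: 4! 4! 10! / 19! → 1/58198140; sum: t=3:−1/2488320 t=4:+1/2073600 = 1/12441600; 3j²(4 7 7; -3 2 1) = Δ·Π!·Σ² = 98/138567  (sign +1)
I_A²/I_B² = (143/45220)/(98/138567) = 61347/13720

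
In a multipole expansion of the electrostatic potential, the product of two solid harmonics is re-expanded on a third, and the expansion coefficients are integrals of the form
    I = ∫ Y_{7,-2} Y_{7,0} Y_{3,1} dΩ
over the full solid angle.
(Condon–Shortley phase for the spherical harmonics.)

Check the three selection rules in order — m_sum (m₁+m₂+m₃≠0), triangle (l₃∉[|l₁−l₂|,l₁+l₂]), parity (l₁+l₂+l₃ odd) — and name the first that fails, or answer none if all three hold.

m_sum

azimuthal sum: -2 + 0 + 1 = -1  ✗
0 ≤ 3 ≤ 14 (triangle on l)
L = 7 + 7 + 3 = 17 (odd)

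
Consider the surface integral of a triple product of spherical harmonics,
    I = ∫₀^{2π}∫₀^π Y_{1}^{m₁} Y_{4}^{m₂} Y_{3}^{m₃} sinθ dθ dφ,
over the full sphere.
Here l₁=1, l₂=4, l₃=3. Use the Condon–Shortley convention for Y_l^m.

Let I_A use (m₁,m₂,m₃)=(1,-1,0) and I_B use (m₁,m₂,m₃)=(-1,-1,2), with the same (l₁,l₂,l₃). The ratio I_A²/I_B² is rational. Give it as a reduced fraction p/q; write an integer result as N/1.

Shared (l₁,l₂,l₃)=(1,4,3): N and (l;000)² cancel in I_A²/I_B².
A: Δ = 2!·0!·6!/9! = 1/252; Racah Σ t=0..0: t=0:+1/72 = 1/72; ⇒ 3j(1 4 3; 1 -1 0)² = 5/126, sgn -1
B: Δ = 2!·0!·6!/9! = 1/252; Racah Σ t=2..2: t=2:+1/240 = 1/240; ⇒ 3j(1 4 3; -1 -1 2)² = 1/84, sgn -1
I_A²/I_B² = (5/126)/(1/84) = 10/3

10/3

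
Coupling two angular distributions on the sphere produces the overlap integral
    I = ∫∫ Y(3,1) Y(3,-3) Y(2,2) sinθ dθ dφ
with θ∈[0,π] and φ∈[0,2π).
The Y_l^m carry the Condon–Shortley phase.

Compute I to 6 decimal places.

0.132981

m-sum 0 ✓  L=8 even ✓  0≤2≤6 ✓
Π(2lᵢ+1) = 7×7×5 = 245
triangle coeff Δ(3,3,2) = 1/3780
Σ_t [1,3]: t=1:−1/24 t=2:+1/4 t=3:−1/24 = 1/6
(3j)²=4/105 [(3 3 2; 0 0 0)], sign=+1
Σ_t [0,0]: t=0:+1/96 = 1/96
(3j)²=1/42 [(3 3 2; 1 -3 2)], sign=+1
⇒ 4πI² = 2/9
I = (+1)√(2/9/(4π)) = 0.13298076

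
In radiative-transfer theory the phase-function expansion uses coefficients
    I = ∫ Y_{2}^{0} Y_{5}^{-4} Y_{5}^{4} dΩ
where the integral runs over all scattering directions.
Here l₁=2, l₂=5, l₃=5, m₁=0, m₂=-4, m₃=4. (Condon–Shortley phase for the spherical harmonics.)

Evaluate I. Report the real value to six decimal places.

-0.097044

m-sum 0 ✓  L=12 even ✓  3≤5≤7 ✓
Π(2lᵢ+1) = 5×11×11 = 605
triangle coeff Δ(2,5,5) = 1/38610
Σ_t [0,2]: t=0:+1/2880 t=1:−1/576 t=2:+1/2880 = -1/960
(3j)²=10/429 [(2 5 5; 0 0 0)], sign=+1
Σ_t [0,1]: t=0:+1/20160 t=1:−1/40320 = 1/40320
(3j)²=6/715 [(2 5 5; 0 -4 4)], sign=-1
⇒ 4πI² = 20/169
I = (-1)√(20/169/(4π)) = -0.09704356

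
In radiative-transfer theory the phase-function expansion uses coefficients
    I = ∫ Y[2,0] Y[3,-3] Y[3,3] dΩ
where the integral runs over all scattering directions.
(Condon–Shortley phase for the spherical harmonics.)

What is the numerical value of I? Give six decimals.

0.210261

Rules hold: Σm=0, L=8 even, 1≤3≤5.
N = 5·7·7 = 245
Δ = 2!·2!·4!/9! = 1/3780
Racah Σ t=0..2: t=0:+1/24 t=1:−1/4 t=2:+1/24 = -1/6
⇒ 3j(2 3 3; 0 0 0)² = 4/105, sgn +1
Racah Σ t=0..0: t=0:+1/96 = 1/96
⇒ 3j(2 3 3; 0 -3 3)² = 5/84, sgn +1
4πI² = N·(3j₀)²·(3jₘ)² = 5/9
I = +1·√(0.555556/4π) = 0.21026104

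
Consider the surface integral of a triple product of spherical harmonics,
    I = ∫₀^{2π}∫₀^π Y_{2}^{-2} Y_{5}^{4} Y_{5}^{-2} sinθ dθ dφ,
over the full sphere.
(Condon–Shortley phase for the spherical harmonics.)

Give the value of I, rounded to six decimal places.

Rules hold: Σm=0, L=12 even, 3≤5≤7.
N = 5·11·11 = 605
Δ = 2!·2!·8!/13! = 1/38610
Racah Σ t=0..2: t=0:+1/2880 t=1:−1/576 t=2:+1/2880 = -1/960
⇒ 3j(2 5 5; 0 0 0)² = 10/429, sgn +1
Racah Σ t=2..2: t=2:+1/20160 = 1/20160
⇒ 3j(2 5 5; -2 4 -2)² = 12/715, sgn -1
4πI² = N·(3j₀)²·(3jₘ)² = 40/169
I = -1·√(0.236686/4π) = -0.13724032

-0.137240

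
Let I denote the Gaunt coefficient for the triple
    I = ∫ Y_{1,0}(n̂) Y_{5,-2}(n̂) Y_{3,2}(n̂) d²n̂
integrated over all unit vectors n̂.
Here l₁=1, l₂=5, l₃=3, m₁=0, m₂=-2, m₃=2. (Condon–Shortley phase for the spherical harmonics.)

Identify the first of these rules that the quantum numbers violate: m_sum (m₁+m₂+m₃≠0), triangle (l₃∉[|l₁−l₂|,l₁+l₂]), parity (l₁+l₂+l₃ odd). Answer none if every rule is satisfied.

azimuthal sum: 0 − 2 + 2 = 0  ✓
4 ≤ 3 ≤ 6 (triangle on l)  ✗
L = 1 + 5 + 3 = 9 (odd)

triangle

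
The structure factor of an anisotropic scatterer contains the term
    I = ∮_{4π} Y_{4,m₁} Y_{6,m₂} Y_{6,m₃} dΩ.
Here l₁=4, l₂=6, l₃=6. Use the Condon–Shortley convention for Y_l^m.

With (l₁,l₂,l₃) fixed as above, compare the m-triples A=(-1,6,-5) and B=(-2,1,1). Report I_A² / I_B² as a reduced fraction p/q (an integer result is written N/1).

3267/1568

Same 4,6,6: normalisation and zero-m 3j drop out of the ratio.
A: Δ: 4! 4! 8! / 17! → 1/15315300; sum: t=4:+1/5806080 = 1/5806080; 3j²(4 6 6; -1 6 -5) = Δ·Π!·Σ² = 165/6188  (sign -1)
B: Δ: 4! 4! 8! / 17! → 1/15315300; sum: t=2:+1/69120 t=3:−1/20736 t=4:+1/69120 = -1/51840; 3j²(4 6 6; -2 1 1) = Δ·Π!·Σ² = 280/21879  (sign +1)
I_A²/I_B² = (165/6188)/(280/21879) = 3267/1568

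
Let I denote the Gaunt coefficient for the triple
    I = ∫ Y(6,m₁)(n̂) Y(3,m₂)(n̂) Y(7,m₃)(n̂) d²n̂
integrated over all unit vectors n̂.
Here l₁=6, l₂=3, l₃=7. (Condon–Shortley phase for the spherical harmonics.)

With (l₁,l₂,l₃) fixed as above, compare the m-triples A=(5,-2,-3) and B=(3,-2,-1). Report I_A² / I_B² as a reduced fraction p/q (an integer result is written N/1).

Shared (l₁,l₂,l₃)=(6,3,7): N and (l;000)² cancel in I_A²/I_B².
A: Δ = 2!·10!·4!/17! = 1/2042040; Racah Σ t=0..1: t=0:+1/4354560 t=1:−1/87091200 = 19/87091200; ⇒ 3j(6 3 7; 5 -2 -3)² = 361/37128, sgn +1
B: Δ = 2!·10!·4!/17! = 1/2042040; Racah Σ t=0..1: t=0:+1/362880 t=1:−1/1935360 = 13/5806080; ⇒ 3j(6 3 7; 3 -2 -1)² = 195/10472, sgn +1
I_A²/I_B² = (361/37128)/(195/10472) = 3971/7605

3971/7605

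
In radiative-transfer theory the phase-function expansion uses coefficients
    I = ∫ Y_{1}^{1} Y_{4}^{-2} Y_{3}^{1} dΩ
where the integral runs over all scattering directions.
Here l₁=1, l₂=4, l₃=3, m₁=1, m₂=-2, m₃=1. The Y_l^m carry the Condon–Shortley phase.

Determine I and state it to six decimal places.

Rules hold: Σm=0, L=8 even, 3≤3≤5.
N = 3·9·7 = 189
Δ = 2!·0!·6!/9! = 1/252
Racah Σ t=1..1: t=1:−1/36 = -1/36
⇒ 3j(1 4 3; 0 0 0)² = 4/63, sgn +1
Racah Σ t=0..0: t=0:+1/96 = 1/96
⇒ 3j(1 4 3; 1 -2 1)² = 5/84, sgn +1
4πI² = N·(3j₀)²·(3jₘ)² = 5/7
I = +1·√(0.714286/4π) = 0.23841361

0.238414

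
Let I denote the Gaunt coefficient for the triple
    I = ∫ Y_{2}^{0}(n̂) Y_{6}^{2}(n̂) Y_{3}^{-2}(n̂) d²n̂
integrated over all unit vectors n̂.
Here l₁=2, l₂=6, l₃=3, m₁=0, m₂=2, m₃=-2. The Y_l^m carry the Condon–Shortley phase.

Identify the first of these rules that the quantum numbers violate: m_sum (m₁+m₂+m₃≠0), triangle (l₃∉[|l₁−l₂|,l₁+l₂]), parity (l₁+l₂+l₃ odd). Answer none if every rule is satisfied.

m₁+m₂+m₃ = 0 + 2 − 2 = 0  ✓
triangle: |2−6|=4 ≤ l₃=3 ≤ 2+6=8  ✗
parity: l₁+l₂+l₃ = 11 is odd

triangle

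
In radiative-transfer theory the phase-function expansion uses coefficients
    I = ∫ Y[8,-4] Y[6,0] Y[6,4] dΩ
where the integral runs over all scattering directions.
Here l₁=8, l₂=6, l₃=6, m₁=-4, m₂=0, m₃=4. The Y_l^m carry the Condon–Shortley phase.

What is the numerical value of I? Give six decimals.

Rules hold: Σm=0, L=20 even, 2≤6≤14.
N = 17·13·13 = 2873
Δ = 8!·8!·4!/21! = 1/1309458150
Racah Σ t=2..6: t=2:+1/49766400 t=3:−1/3110400 t=4:+1/1327104 t=5:−1/3110400 t=6:+1/49766400 = 1/6635520
⇒ 3j(8 6 6; 0 0 0)² = 350/46189, sgn +1
Racah Σ t=4..6: t=4:+1/92897280 t=5:−1/21772800 t=6:+1/49766400 = -1/66355200
⇒ 3j(8 6 6; -4 0 4)² = 63/8398, sgn -1
4πI² = N·(3j₀)²·(3jₘ)² = 11025/67507
I = -1·√(0.163316/4π) = -0.11400134

-0.114001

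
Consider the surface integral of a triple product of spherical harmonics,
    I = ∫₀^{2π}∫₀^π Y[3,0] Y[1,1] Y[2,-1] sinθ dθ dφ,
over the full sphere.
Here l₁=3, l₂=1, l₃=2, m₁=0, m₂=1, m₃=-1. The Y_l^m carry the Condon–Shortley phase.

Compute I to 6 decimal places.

m-sum 0 ✓  L=6 even ✓  2≤2≤4 ✓
Π(2lᵢ+1) = 7×3×5 = 105
triangle coeff Δ(3,1,2) = 1/105
Σ_t [1,1]: t=1:−1/4 = -1/4
(3j)²=3/35 [(3 1 2; 0 0 0)], sign=-1
Σ_t [2,2]: t=2:+1/12 = 1/12
(3j)²=1/35 [(3 1 2; 0 1 -1)], sign=-1
⇒ 4πI² = 9/35
I = (+1)√(9/35/(4π)) = 0.14304817

0.143048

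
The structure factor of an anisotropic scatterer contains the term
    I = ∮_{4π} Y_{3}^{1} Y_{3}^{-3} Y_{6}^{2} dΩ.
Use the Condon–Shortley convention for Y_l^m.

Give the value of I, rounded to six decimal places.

0.062728

Rules hold: Σm=0, L=12 even, 0≤6≤6.
N = 7·7·13 = 637
Δ = 0!·6!·6!/13! = 1/12012
Racah Σ t=0..0: t=0:+1/1296 = 1/1296
⇒ 3j(3 3 6; 0 0 0)² = 100/3003, sgn +1
Racah Σ t=0..0: t=0:+1/34560 = 1/34560
⇒ 3j(3 3 6; 1 -3 2)² = 1/429, sgn +1
4πI² = N·(3j₀)²·(3jₘ)² = 700/14157
I = +1·√(0.0494455/4π) = 0.06272757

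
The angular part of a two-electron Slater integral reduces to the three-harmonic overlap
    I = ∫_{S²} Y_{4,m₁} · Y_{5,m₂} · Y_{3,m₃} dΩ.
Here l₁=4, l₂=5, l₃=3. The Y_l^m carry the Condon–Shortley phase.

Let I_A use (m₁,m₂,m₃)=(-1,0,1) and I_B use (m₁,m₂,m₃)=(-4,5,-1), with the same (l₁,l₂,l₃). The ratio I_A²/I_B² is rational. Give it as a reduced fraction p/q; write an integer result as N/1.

1/392

Shared (l₁,l₂,l₃)=(4,5,3): N and (l;000)² cancel in I_A²/I_B².
A: Δ = 6!·2!·4!/13! = 1/180180; Racah Σ t=3..5: t=3:−1/288 t=4:+1/288 t=5:−1/5760 = -1/5760; ⇒ 3j(4 5 3; -1 0 1)² = 1/12012, sgn -1
B: Δ = 6!·2!·4!/13! = 1/180180; Racah Σ t=6..6: t=6:+1/34560 = 1/34560; ⇒ 3j(4 5 3; -4 5 -1)² = 14/429, sgn +1
I_A²/I_B² = (1/12012)/(14/429) = 1/392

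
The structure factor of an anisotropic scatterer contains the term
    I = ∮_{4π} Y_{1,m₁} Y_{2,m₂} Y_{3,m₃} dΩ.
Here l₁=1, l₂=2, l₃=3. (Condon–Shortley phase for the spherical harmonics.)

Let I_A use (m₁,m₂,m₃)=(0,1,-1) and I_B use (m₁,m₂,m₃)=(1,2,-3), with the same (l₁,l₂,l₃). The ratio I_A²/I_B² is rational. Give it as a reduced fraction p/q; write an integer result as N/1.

8/15

l's match ⇒ only the (l;m) 3-j factors differ between A and B.
A: triangle coeff Δ(1,2,3) = 1/105; Σ_t [0,0]: t=0:+1/6 = 1/6; (3j)²=8/105 [(1 2 3; 0 1 -1)], sign=+1
B: triangle coeff Δ(1,2,3) = 1/105; Σ_t [0,0]: t=0:+1/48 = 1/48; (3j)²=1/7 [(1 2 3; 1 2 -3)], sign=+1
I_A²/I_B² = (8/105)/(1/7) = 8/15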